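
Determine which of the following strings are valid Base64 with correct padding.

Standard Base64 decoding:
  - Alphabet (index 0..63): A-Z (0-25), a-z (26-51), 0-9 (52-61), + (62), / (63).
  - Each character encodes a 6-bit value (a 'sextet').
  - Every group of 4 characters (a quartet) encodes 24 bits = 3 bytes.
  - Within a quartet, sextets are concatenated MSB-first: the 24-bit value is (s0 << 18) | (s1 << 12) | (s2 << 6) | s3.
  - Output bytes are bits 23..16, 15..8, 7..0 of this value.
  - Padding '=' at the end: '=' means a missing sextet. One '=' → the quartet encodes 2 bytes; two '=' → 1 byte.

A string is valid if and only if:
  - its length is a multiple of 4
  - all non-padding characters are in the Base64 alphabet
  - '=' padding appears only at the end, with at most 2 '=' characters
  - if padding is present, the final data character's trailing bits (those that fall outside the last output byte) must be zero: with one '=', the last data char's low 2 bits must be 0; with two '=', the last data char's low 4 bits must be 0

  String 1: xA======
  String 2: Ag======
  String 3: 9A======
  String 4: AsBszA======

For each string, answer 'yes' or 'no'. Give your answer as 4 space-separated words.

Answer: no no no no

Derivation:
String 1: 'xA======' → invalid (6 pad chars (max 2))
String 2: 'Ag======' → invalid (6 pad chars (max 2))
String 3: '9A======' → invalid (6 pad chars (max 2))
String 4: 'AsBszA======' → invalid (6 pad chars (max 2))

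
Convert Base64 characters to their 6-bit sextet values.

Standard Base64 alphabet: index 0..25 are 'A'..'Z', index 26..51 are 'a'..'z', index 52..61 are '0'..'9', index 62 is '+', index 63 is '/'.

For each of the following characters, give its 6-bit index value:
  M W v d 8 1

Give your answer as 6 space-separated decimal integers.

Answer: 12 22 47 29 60 53

Derivation:
'M': A..Z range, ord('M') − ord('A') = 12
'W': A..Z range, ord('W') − ord('A') = 22
'v': a..z range, 26 + ord('v') − ord('a') = 47
'd': a..z range, 26 + ord('d') − ord('a') = 29
'8': 0..9 range, 52 + ord('8') − ord('0') = 60
'1': 0..9 range, 52 + ord('1') − ord('0') = 53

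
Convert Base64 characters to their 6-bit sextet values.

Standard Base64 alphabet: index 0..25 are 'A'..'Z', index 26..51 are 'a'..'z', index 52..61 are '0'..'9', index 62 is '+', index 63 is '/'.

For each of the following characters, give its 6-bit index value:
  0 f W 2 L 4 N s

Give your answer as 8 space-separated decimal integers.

Answer: 52 31 22 54 11 56 13 44

Derivation:
'0': 0..9 range, 52 + ord('0') − ord('0') = 52
'f': a..z range, 26 + ord('f') − ord('a') = 31
'W': A..Z range, ord('W') − ord('A') = 22
'2': 0..9 range, 52 + ord('2') − ord('0') = 54
'L': A..Z range, ord('L') − ord('A') = 11
'4': 0..9 range, 52 + ord('4') − ord('0') = 56
'N': A..Z range, ord('N') − ord('A') = 13
's': a..z range, 26 + ord('s') − ord('a') = 44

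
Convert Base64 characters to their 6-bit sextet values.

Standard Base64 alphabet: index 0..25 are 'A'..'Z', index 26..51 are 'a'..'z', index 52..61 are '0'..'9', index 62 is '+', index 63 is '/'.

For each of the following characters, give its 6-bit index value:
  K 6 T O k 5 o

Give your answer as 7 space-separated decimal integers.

Answer: 10 58 19 14 36 57 40

Derivation:
'K': A..Z range, ord('K') − ord('A') = 10
'6': 0..9 range, 52 + ord('6') − ord('0') = 58
'T': A..Z range, ord('T') − ord('A') = 19
'O': A..Z range, ord('O') − ord('A') = 14
'k': a..z range, 26 + ord('k') − ord('a') = 36
'5': 0..9 range, 52 + ord('5') − ord('0') = 57
'o': a..z range, 26 + ord('o') − ord('a') = 40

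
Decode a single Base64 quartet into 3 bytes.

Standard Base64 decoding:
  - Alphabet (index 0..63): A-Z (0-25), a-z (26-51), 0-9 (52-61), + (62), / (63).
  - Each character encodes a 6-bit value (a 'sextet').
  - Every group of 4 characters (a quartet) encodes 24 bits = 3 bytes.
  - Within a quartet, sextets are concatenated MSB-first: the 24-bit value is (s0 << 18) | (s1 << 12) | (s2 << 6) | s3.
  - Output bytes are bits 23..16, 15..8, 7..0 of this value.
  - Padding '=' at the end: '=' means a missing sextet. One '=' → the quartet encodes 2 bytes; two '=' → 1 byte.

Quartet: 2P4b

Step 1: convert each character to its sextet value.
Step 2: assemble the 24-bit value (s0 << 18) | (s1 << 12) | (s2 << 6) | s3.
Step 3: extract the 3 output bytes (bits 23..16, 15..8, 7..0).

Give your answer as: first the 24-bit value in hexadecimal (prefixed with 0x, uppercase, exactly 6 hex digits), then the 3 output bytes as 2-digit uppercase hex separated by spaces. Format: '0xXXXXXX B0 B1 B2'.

Answer: 0xD8FE1B D8 FE 1B

Derivation:
Sextets: 2=54, P=15, 4=56, b=27
24-bit: (54<<18) | (15<<12) | (56<<6) | 27
      = 0xD80000 | 0x00F000 | 0x000E00 | 0x00001B
      = 0xD8FE1B
Bytes: (v>>16)&0xFF=D8, (v>>8)&0xFF=FE, v&0xFF=1B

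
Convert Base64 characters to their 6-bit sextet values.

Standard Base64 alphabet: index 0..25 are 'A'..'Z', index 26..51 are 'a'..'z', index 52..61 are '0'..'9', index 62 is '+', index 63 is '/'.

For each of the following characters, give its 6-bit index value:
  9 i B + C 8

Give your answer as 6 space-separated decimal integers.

'9': 0..9 range, 52 + ord('9') − ord('0') = 61
'i': a..z range, 26 + ord('i') − ord('a') = 34
'B': A..Z range, ord('B') − ord('A') = 1
'+': index 62
'C': A..Z range, ord('C') − ord('A') = 2
'8': 0..9 range, 52 + ord('8') − ord('0') = 60

Answer: 61 34 1 62 2 60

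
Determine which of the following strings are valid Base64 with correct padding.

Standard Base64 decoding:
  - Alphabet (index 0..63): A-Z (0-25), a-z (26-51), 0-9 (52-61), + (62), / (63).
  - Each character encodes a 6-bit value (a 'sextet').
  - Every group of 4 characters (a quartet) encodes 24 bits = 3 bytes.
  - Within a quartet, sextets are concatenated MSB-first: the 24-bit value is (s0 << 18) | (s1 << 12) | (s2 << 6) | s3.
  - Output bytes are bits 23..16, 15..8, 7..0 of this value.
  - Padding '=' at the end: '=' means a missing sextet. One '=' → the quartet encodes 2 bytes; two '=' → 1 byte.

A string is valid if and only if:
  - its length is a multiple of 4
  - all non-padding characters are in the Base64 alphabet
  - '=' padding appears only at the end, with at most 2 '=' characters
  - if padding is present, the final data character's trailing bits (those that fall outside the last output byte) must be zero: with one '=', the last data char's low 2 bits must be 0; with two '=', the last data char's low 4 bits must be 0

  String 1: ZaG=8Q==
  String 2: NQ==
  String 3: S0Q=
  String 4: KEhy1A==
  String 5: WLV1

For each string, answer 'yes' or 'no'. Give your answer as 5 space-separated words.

Answer: no yes yes yes yes

Derivation:
String 1: 'ZaG=8Q==' → invalid (bad char(s): ['=']; '=' in middle)
String 2: 'NQ==' → valid
String 3: 'S0Q=' → valid
String 4: 'KEhy1A==' → valid
String 5: 'WLV1' → valid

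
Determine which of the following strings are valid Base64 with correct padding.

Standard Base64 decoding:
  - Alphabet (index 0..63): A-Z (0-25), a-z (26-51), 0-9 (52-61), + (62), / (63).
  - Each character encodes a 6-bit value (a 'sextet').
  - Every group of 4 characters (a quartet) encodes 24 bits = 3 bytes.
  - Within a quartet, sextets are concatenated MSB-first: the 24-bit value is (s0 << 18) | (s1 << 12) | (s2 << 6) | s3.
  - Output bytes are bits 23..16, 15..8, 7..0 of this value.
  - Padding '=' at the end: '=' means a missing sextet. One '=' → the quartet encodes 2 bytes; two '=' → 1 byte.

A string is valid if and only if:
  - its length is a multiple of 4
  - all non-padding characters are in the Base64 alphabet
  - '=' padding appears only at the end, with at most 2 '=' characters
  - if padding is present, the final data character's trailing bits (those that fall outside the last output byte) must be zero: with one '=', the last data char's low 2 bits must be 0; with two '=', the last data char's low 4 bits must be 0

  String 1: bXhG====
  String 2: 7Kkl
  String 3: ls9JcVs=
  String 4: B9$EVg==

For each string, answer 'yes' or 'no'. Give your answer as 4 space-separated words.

String 1: 'bXhG====' → invalid (4 pad chars (max 2))
String 2: '7Kkl' → valid
String 3: 'ls9JcVs=' → valid
String 4: 'B9$EVg==' → invalid (bad char(s): ['$'])

Answer: no yes yes no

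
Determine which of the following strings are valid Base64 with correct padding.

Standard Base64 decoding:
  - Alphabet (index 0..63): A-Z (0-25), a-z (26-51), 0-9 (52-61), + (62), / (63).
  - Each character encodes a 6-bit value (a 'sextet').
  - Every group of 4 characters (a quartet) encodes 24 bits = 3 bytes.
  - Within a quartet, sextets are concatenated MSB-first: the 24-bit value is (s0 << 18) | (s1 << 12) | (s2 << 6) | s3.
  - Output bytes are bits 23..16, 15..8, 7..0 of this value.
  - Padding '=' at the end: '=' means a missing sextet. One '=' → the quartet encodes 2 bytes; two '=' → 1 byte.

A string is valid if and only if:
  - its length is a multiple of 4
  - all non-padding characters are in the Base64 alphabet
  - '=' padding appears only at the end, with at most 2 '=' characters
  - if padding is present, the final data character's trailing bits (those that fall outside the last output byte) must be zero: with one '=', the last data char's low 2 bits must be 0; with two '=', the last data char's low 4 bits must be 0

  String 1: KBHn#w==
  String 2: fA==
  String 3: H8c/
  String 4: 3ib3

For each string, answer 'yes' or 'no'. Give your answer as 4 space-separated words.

String 1: 'KBHn#w==' → invalid (bad char(s): ['#'])
String 2: 'fA==' → valid
String 3: 'H8c/' → valid
String 4: '3ib3' → valid

Answer: no yes yes yes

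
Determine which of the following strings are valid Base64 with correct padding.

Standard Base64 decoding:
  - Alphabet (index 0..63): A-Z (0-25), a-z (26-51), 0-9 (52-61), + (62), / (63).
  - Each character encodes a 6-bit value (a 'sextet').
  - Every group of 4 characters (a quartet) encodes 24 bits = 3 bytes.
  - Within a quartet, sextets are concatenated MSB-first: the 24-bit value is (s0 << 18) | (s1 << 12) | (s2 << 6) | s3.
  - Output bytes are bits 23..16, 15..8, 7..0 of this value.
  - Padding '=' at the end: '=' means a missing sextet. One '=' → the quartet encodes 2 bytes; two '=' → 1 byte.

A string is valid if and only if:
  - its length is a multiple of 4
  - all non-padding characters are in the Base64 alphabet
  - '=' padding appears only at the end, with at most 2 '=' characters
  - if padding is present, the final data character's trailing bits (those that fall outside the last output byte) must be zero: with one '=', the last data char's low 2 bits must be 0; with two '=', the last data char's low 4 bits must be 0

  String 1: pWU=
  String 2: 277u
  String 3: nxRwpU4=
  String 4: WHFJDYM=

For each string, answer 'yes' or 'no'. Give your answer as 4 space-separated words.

String 1: 'pWU=' → valid
String 2: '277u' → valid
String 3: 'nxRwpU4=' → valid
String 4: 'WHFJDYM=' → valid

Answer: yes yes yes yes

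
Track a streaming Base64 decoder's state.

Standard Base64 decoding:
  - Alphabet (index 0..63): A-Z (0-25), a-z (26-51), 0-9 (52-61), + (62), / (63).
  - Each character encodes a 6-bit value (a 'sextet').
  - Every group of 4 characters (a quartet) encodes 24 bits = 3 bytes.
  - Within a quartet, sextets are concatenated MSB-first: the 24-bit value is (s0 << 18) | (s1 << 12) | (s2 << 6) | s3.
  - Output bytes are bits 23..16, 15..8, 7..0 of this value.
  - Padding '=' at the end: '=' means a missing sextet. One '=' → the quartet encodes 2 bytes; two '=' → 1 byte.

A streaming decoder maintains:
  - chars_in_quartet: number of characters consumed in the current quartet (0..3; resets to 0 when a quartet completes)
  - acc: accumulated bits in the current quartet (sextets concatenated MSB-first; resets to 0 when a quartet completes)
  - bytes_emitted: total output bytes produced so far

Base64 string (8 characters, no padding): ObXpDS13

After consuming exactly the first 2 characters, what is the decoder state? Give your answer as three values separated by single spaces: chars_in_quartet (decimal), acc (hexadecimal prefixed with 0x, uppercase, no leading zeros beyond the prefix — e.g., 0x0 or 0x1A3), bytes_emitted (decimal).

After char 0 ('O'=14): chars_in_quartet=1 acc=0xE bytes_emitted=0
After char 1 ('b'=27): chars_in_quartet=2 acc=0x39B bytes_emitted=0

Answer: 2 0x39B 0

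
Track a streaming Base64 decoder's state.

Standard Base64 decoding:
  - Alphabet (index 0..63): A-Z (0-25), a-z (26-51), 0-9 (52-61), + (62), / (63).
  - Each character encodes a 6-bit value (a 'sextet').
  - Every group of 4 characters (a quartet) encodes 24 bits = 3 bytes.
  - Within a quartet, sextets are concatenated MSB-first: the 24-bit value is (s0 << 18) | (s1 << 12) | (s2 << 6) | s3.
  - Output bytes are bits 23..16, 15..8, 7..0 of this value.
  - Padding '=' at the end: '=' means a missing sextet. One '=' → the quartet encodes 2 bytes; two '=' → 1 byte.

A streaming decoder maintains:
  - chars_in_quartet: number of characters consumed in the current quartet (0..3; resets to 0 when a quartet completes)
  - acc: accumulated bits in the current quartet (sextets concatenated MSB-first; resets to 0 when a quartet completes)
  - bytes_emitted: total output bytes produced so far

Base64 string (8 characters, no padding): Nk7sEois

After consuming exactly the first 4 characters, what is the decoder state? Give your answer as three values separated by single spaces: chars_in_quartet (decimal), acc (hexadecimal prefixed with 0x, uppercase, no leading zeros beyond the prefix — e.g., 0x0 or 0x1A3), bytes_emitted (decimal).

After char 0 ('N'=13): chars_in_quartet=1 acc=0xD bytes_emitted=0
After char 1 ('k'=36): chars_in_quartet=2 acc=0x364 bytes_emitted=0
After char 2 ('7'=59): chars_in_quartet=3 acc=0xD93B bytes_emitted=0
After char 3 ('s'=44): chars_in_quartet=4 acc=0x364EEC -> emit 36 4E EC, reset; bytes_emitted=3

Answer: 0 0x0 3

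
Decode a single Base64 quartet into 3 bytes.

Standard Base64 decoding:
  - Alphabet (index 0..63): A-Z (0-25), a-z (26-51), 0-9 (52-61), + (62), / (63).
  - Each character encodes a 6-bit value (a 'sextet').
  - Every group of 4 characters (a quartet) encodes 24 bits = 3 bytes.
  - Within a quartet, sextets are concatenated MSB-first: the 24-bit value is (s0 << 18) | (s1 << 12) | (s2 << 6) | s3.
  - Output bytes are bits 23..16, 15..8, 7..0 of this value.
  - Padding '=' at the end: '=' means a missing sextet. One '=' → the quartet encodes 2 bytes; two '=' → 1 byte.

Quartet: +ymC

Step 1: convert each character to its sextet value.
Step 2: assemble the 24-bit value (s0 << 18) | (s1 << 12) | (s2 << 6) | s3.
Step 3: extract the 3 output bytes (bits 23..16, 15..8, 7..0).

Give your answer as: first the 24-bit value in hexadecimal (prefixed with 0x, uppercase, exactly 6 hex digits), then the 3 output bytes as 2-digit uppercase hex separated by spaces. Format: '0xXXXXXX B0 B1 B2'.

Answer: 0xFB2982 FB 29 82

Derivation:
Sextets: +=62, y=50, m=38, C=2
24-bit: (62<<18) | (50<<12) | (38<<6) | 2
      = 0xF80000 | 0x032000 | 0x000980 | 0x000002
      = 0xFB2982
Bytes: (v>>16)&0xFF=FB, (v>>8)&0xFF=29, v&0xFF=82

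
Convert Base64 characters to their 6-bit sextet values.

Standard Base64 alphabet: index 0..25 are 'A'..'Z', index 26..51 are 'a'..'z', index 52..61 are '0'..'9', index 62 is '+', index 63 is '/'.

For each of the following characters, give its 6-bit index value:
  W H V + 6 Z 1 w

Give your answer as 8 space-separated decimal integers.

Answer: 22 7 21 62 58 25 53 48

Derivation:
'W': A..Z range, ord('W') − ord('A') = 22
'H': A..Z range, ord('H') − ord('A') = 7
'V': A..Z range, ord('V') − ord('A') = 21
'+': index 62
'6': 0..9 range, 52 + ord('6') − ord('0') = 58
'Z': A..Z range, ord('Z') − ord('A') = 25
'1': 0..9 range, 52 + ord('1') − ord('0') = 53
'w': a..z range, 26 + ord('w') − ord('a') = 48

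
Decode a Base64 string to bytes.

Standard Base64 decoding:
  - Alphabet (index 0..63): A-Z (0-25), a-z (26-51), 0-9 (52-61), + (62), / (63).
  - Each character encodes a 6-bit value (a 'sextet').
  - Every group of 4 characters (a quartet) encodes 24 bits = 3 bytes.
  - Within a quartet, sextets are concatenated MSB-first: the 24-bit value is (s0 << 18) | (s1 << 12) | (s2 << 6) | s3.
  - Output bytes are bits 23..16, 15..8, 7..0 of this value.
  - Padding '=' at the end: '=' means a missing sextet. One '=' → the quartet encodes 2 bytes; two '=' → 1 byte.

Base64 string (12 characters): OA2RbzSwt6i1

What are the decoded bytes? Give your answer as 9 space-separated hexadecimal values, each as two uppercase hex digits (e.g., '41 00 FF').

After char 0 ('O'=14): chars_in_quartet=1 acc=0xE bytes_emitted=0
After char 1 ('A'=0): chars_in_quartet=2 acc=0x380 bytes_emitted=0
After char 2 ('2'=54): chars_in_quartet=3 acc=0xE036 bytes_emitted=0
After char 3 ('R'=17): chars_in_quartet=4 acc=0x380D91 -> emit 38 0D 91, reset; bytes_emitted=3
After char 4 ('b'=27): chars_in_quartet=1 acc=0x1B bytes_emitted=3
After char 5 ('z'=51): chars_in_quartet=2 acc=0x6F3 bytes_emitted=3
After char 6 ('S'=18): chars_in_quartet=3 acc=0x1BCD2 bytes_emitted=3
After char 7 ('w'=48): chars_in_quartet=4 acc=0x6F34B0 -> emit 6F 34 B0, reset; bytes_emitted=6
After char 8 ('t'=45): chars_in_quartet=1 acc=0x2D bytes_emitted=6
After char 9 ('6'=58): chars_in_quartet=2 acc=0xB7A bytes_emitted=6
After char 10 ('i'=34): chars_in_quartet=3 acc=0x2DEA2 bytes_emitted=6
After char 11 ('1'=53): chars_in_quartet=4 acc=0xB7A8B5 -> emit B7 A8 B5, reset; bytes_emitted=9

Answer: 38 0D 91 6F 34 B0 B7 A8 B5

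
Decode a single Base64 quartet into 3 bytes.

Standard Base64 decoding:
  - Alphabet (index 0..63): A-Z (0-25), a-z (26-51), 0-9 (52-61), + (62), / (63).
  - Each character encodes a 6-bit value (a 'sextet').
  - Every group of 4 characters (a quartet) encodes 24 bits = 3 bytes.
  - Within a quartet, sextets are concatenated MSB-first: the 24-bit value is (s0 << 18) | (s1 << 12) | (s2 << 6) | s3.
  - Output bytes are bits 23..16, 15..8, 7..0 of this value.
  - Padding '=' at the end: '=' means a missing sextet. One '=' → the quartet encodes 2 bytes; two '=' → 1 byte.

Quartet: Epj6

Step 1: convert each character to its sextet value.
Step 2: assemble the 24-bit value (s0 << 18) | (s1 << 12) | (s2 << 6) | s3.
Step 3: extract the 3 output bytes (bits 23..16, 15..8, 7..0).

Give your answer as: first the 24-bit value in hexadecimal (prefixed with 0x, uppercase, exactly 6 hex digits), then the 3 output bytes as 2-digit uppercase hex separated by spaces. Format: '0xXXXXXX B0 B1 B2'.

Answer: 0x1298FA 12 98 FA

Derivation:
Sextets: E=4, p=41, j=35, 6=58
24-bit: (4<<18) | (41<<12) | (35<<6) | 58
      = 0x100000 | 0x029000 | 0x0008C0 | 0x00003A
      = 0x1298FA
Bytes: (v>>16)&0xFF=12, (v>>8)&0xFF=98, v&0xFF=FA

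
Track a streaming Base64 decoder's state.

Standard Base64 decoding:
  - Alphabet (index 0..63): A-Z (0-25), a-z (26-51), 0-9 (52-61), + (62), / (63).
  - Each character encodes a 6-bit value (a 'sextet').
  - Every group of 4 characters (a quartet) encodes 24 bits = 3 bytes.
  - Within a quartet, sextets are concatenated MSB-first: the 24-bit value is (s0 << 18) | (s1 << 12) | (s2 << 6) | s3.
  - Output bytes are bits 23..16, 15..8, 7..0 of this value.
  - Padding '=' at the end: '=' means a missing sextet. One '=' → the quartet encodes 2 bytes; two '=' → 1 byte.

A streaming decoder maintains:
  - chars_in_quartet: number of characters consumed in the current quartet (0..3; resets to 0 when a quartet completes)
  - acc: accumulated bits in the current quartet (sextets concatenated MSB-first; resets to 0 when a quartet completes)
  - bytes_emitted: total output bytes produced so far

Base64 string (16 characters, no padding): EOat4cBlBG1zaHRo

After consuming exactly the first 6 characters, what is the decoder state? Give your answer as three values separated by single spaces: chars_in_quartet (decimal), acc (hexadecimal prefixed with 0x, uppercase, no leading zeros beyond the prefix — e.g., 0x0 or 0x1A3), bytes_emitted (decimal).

After char 0 ('E'=4): chars_in_quartet=1 acc=0x4 bytes_emitted=0
After char 1 ('O'=14): chars_in_quartet=2 acc=0x10E bytes_emitted=0
After char 2 ('a'=26): chars_in_quartet=3 acc=0x439A bytes_emitted=0
After char 3 ('t'=45): chars_in_quartet=4 acc=0x10E6AD -> emit 10 E6 AD, reset; bytes_emitted=3
After char 4 ('4'=56): chars_in_quartet=1 acc=0x38 bytes_emitted=3
After char 5 ('c'=28): chars_in_quartet=2 acc=0xE1C bytes_emitted=3

Answer: 2 0xE1C 3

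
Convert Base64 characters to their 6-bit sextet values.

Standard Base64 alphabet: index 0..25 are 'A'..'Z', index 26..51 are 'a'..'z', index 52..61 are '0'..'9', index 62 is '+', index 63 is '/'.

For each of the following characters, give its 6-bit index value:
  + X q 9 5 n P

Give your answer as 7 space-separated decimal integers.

'+': index 62
'X': A..Z range, ord('X') − ord('A') = 23
'q': a..z range, 26 + ord('q') − ord('a') = 42
'9': 0..9 range, 52 + ord('9') − ord('0') = 61
'5': 0..9 range, 52 + ord('5') − ord('0') = 57
'n': a..z range, 26 + ord('n') − ord('a') = 39
'P': A..Z range, ord('P') − ord('A') = 15

Answer: 62 23 42 61 57 39 15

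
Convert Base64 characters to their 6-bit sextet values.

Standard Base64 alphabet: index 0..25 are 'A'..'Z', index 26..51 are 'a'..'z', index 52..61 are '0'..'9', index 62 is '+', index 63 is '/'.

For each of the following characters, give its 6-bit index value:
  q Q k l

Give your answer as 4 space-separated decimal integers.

'q': a..z range, 26 + ord('q') − ord('a') = 42
'Q': A..Z range, ord('Q') − ord('A') = 16
'k': a..z range, 26 + ord('k') − ord('a') = 36
'l': a..z range, 26 + ord('l') − ord('a') = 37

Answer: 42 16 36 37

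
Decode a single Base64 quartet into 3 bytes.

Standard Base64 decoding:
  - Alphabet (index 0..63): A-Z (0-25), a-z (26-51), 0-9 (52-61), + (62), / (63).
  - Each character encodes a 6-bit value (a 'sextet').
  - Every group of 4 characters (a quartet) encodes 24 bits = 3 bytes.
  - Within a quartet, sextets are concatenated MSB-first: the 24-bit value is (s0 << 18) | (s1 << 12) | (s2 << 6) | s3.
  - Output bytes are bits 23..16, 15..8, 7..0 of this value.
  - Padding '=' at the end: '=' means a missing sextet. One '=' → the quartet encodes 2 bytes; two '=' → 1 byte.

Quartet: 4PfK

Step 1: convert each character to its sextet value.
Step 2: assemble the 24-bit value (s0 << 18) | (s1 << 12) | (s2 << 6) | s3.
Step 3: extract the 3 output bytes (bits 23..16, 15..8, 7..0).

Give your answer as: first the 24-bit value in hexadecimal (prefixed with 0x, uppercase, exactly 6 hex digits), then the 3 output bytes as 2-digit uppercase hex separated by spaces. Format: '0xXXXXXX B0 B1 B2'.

Answer: 0xE0F7CA E0 F7 CA

Derivation:
Sextets: 4=56, P=15, f=31, K=10
24-bit: (56<<18) | (15<<12) | (31<<6) | 10
      = 0xE00000 | 0x00F000 | 0x0007C0 | 0x00000A
      = 0xE0F7CA
Bytes: (v>>16)&0xFF=E0, (v>>8)&0xFF=F7, v&0xFF=CA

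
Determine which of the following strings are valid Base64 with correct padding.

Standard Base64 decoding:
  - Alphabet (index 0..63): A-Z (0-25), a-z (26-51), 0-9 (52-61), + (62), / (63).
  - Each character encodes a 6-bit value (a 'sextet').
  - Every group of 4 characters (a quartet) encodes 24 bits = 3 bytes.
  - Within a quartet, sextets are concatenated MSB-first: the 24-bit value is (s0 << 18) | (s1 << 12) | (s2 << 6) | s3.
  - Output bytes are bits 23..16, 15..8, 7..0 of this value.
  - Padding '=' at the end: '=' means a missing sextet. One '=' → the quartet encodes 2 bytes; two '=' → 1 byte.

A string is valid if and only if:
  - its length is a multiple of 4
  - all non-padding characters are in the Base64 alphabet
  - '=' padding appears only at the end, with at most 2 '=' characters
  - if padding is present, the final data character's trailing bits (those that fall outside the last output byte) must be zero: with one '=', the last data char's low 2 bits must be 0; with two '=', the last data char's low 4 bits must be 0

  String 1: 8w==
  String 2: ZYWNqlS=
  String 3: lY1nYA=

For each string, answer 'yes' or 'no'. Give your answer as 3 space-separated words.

Answer: yes no no

Derivation:
String 1: '8w==' → valid
String 2: 'ZYWNqlS=' → invalid (bad trailing bits)
String 3: 'lY1nYA=' → invalid (len=7 not mult of 4)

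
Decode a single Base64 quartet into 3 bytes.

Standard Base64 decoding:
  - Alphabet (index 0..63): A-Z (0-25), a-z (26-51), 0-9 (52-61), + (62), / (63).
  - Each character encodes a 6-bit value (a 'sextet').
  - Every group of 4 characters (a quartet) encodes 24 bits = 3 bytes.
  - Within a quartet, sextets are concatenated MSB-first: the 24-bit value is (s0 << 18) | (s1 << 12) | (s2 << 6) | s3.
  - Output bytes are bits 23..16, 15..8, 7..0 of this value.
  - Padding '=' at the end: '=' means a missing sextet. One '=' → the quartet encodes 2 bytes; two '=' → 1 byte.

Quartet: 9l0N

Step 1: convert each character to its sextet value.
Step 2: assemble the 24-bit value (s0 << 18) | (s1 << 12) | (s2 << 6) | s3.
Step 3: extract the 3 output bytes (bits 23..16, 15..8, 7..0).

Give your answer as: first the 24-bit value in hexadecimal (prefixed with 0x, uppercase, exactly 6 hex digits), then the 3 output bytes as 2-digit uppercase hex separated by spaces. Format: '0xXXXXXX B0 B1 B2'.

Answer: 0xF65D0D F6 5D 0D

Derivation:
Sextets: 9=61, l=37, 0=52, N=13
24-bit: (61<<18) | (37<<12) | (52<<6) | 13
      = 0xF40000 | 0x025000 | 0x000D00 | 0x00000D
      = 0xF65D0D
Bytes: (v>>16)&0xFF=F6, (v>>8)&0xFF=5D, v&0xFF=0D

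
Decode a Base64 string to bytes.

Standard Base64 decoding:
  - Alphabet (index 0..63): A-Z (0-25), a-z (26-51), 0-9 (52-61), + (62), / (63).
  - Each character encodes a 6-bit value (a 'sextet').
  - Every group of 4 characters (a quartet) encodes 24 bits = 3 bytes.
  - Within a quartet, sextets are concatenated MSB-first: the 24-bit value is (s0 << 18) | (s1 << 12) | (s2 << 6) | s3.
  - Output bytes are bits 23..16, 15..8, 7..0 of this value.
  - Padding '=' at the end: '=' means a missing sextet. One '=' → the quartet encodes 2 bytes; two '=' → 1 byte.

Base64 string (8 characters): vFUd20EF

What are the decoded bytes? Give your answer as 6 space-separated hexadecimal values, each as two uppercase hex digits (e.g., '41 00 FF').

After char 0 ('v'=47): chars_in_quartet=1 acc=0x2F bytes_emitted=0
After char 1 ('F'=5): chars_in_quartet=2 acc=0xBC5 bytes_emitted=0
After char 2 ('U'=20): chars_in_quartet=3 acc=0x2F154 bytes_emitted=0
After char 3 ('d'=29): chars_in_quartet=4 acc=0xBC551D -> emit BC 55 1D, reset; bytes_emitted=3
After char 4 ('2'=54): chars_in_quartet=1 acc=0x36 bytes_emitted=3
After char 5 ('0'=52): chars_in_quartet=2 acc=0xDB4 bytes_emitted=3
After char 6 ('E'=4): chars_in_quartet=3 acc=0x36D04 bytes_emitted=3
After char 7 ('F'=5): chars_in_quartet=4 acc=0xDB4105 -> emit DB 41 05, reset; bytes_emitted=6

Answer: BC 55 1D DB 41 05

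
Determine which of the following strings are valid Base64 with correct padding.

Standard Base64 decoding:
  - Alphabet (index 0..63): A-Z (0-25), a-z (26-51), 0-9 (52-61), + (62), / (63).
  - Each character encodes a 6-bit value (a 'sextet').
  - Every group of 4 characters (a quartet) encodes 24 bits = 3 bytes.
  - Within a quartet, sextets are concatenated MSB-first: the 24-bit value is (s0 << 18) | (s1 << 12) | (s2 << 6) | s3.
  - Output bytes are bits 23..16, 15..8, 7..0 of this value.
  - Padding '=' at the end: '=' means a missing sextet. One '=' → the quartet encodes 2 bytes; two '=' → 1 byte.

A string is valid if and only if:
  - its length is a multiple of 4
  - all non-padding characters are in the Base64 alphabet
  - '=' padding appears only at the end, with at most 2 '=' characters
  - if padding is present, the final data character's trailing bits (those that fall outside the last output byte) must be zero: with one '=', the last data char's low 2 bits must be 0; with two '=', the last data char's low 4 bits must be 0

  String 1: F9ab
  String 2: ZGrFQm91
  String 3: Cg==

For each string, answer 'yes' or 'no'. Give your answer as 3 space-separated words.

Answer: yes yes yes

Derivation:
String 1: 'F9ab' → valid
String 2: 'ZGrFQm91' → valid
String 3: 'Cg==' → valid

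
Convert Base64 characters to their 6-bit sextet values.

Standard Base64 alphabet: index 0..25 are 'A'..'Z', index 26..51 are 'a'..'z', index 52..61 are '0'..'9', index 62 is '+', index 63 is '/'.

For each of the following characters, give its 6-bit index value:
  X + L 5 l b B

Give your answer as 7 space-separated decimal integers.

'X': A..Z range, ord('X') − ord('A') = 23
'+': index 62
'L': A..Z range, ord('L') − ord('A') = 11
'5': 0..9 range, 52 + ord('5') − ord('0') = 57
'l': a..z range, 26 + ord('l') − ord('a') = 37
'b': a..z range, 26 + ord('b') − ord('a') = 27
'B': A..Z range, ord('B') − ord('A') = 1

Answer: 23 62 11 57 37 27 1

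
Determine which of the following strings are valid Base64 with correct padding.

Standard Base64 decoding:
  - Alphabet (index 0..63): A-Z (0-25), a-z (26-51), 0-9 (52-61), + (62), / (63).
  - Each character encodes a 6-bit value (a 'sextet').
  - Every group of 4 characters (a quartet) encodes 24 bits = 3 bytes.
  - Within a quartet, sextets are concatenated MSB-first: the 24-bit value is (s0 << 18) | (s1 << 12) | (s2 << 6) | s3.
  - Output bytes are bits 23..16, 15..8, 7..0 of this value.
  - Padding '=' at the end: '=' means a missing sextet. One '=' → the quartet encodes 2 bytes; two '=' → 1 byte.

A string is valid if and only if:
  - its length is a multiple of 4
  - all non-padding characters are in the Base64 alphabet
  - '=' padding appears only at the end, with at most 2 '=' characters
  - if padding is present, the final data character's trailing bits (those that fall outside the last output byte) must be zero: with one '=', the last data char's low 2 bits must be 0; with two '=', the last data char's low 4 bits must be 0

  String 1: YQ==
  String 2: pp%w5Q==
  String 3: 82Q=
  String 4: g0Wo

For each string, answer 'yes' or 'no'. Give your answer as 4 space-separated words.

Answer: yes no yes yes

Derivation:
String 1: 'YQ==' → valid
String 2: 'pp%w5Q==' → invalid (bad char(s): ['%'])
String 3: '82Q=' → valid
String 4: 'g0Wo' → valid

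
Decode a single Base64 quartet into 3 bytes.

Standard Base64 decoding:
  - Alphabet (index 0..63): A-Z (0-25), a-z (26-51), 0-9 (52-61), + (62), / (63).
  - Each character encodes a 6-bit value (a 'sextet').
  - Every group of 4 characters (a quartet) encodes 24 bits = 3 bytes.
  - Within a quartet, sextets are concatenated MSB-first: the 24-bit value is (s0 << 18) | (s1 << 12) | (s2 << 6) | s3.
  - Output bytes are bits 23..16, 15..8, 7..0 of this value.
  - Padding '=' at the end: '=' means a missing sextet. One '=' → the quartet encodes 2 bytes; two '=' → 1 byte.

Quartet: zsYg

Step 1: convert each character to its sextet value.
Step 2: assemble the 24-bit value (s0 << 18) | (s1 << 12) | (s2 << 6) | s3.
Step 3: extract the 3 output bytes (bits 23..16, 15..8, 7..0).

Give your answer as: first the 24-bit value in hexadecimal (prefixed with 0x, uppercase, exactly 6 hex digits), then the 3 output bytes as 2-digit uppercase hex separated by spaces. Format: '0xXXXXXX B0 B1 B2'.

Sextets: z=51, s=44, Y=24, g=32
24-bit: (51<<18) | (44<<12) | (24<<6) | 32
      = 0xCC0000 | 0x02C000 | 0x000600 | 0x000020
      = 0xCEC620
Bytes: (v>>16)&0xFF=CE, (v>>8)&0xFF=C6, v&0xFF=20

Answer: 0xCEC620 CE C6 20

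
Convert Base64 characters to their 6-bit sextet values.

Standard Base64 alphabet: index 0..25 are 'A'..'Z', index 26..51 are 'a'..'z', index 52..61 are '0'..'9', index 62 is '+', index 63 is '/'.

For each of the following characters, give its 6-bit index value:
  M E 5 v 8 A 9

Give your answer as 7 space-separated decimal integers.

Answer: 12 4 57 47 60 0 61

Derivation:
'M': A..Z range, ord('M') − ord('A') = 12
'E': A..Z range, ord('E') − ord('A') = 4
'5': 0..9 range, 52 + ord('5') − ord('0') = 57
'v': a..z range, 26 + ord('v') − ord('a') = 47
'8': 0..9 range, 52 + ord('8') − ord('0') = 60
'A': A..Z range, ord('A') − ord('A') = 0
'9': 0..9 range, 52 + ord('9') − ord('0') = 61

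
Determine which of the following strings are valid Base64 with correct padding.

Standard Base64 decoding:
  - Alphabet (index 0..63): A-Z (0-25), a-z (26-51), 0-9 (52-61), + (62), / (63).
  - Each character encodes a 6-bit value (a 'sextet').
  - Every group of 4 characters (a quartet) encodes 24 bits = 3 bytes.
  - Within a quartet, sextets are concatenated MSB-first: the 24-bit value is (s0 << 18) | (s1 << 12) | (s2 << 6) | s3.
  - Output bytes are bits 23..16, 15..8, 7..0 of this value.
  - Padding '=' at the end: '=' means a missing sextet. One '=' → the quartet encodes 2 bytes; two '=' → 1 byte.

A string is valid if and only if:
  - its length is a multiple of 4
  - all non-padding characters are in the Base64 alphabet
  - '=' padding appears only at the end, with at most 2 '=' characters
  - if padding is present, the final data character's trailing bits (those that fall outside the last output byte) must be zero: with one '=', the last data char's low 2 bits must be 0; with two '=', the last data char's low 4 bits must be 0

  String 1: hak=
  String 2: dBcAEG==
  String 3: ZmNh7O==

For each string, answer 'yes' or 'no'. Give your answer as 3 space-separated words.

String 1: 'hak=' → valid
String 2: 'dBcAEG==' → invalid (bad trailing bits)
String 3: 'ZmNh7O==' → invalid (bad trailing bits)

Answer: yes no no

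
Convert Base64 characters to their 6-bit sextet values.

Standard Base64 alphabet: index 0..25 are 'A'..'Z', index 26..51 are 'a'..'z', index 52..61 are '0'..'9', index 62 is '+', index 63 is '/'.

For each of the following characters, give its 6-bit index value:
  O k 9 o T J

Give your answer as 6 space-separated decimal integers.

Answer: 14 36 61 40 19 9

Derivation:
'O': A..Z range, ord('O') − ord('A') = 14
'k': a..z range, 26 + ord('k') − ord('a') = 36
'9': 0..9 range, 52 + ord('9') − ord('0') = 61
'o': a..z range, 26 + ord('o') − ord('a') = 40
'T': A..Z range, ord('T') − ord('A') = 19
'J': A..Z range, ord('J') − ord('A') = 9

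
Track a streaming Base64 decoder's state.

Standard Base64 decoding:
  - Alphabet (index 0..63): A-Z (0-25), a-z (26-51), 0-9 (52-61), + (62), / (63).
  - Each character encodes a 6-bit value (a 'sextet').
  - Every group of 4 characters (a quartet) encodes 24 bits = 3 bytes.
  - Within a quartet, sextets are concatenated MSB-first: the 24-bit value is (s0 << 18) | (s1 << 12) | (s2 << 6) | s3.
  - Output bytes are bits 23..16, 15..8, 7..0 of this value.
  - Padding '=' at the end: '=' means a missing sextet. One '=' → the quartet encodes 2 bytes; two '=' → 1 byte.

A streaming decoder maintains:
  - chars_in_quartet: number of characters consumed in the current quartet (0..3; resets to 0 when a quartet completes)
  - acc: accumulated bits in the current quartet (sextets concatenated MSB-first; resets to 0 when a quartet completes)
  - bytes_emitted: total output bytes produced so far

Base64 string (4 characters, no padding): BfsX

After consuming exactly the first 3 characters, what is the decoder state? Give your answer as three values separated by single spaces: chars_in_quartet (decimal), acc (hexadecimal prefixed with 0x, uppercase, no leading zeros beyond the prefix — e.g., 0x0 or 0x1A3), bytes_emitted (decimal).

After char 0 ('B'=1): chars_in_quartet=1 acc=0x1 bytes_emitted=0
After char 1 ('f'=31): chars_in_quartet=2 acc=0x5F bytes_emitted=0
After char 2 ('s'=44): chars_in_quartet=3 acc=0x17EC bytes_emitted=0

Answer: 3 0x17EC 0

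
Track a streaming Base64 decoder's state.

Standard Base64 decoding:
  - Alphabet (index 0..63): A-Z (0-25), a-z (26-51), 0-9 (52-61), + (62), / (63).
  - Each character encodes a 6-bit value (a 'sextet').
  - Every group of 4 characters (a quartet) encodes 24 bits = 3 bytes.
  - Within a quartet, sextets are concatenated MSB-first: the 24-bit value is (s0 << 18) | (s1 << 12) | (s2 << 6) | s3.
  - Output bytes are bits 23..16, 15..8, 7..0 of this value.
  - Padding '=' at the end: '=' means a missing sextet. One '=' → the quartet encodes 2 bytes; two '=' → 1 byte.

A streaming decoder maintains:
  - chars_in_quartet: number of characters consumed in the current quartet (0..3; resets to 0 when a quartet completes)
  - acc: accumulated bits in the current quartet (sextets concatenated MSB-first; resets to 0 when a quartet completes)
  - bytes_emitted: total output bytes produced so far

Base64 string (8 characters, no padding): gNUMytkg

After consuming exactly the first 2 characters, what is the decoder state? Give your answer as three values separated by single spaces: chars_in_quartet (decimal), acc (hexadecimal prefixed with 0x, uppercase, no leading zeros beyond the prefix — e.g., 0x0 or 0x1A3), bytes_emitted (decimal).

Answer: 2 0x80D 0

Derivation:
After char 0 ('g'=32): chars_in_quartet=1 acc=0x20 bytes_emitted=0
After char 1 ('N'=13): chars_in_quartet=2 acc=0x80D bytes_emitted=0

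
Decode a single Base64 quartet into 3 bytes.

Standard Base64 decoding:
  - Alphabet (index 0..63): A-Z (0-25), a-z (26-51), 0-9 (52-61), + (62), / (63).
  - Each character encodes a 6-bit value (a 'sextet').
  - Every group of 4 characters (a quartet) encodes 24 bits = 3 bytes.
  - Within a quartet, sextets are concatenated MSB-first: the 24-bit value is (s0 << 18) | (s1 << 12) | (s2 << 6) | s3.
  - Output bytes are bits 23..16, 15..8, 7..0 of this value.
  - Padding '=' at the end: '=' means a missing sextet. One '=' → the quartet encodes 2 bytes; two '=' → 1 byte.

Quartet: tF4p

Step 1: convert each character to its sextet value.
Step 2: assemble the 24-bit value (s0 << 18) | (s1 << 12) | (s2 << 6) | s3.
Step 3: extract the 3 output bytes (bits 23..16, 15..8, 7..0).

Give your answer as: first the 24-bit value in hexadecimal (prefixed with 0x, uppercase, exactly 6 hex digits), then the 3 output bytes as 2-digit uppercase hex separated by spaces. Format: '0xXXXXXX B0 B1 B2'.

Sextets: t=45, F=5, 4=56, p=41
24-bit: (45<<18) | (5<<12) | (56<<6) | 41
      = 0xB40000 | 0x005000 | 0x000E00 | 0x000029
      = 0xB45E29
Bytes: (v>>16)&0xFF=B4, (v>>8)&0xFF=5E, v&0xFF=29

Answer: 0xB45E29 B4 5E 29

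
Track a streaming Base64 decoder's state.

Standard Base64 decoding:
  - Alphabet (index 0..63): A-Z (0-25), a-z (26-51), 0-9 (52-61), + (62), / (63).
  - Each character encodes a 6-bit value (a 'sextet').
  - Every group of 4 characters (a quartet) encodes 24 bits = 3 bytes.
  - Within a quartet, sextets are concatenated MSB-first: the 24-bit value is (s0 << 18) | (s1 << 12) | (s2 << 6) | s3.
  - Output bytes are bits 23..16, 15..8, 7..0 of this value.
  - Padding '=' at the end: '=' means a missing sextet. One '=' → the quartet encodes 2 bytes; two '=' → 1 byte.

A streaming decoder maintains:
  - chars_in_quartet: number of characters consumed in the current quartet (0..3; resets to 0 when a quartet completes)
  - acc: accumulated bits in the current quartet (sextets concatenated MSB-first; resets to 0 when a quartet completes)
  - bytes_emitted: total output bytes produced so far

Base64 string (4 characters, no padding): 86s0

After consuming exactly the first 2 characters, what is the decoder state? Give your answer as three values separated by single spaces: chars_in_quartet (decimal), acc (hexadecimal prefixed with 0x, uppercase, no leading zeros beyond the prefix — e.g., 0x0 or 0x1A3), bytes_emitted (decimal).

Answer: 2 0xF3A 0

Derivation:
After char 0 ('8'=60): chars_in_quartet=1 acc=0x3C bytes_emitted=0
After char 1 ('6'=58): chars_in_quartet=2 acc=0xF3A bytes_emitted=0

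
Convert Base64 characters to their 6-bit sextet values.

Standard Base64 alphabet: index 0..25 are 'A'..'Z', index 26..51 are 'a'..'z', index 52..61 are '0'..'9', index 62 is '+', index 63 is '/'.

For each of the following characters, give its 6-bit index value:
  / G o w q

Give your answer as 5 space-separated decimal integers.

'/': index 63
'G': A..Z range, ord('G') − ord('A') = 6
'o': a..z range, 26 + ord('o') − ord('a') = 40
'w': a..z range, 26 + ord('w') − ord('a') = 48
'q': a..z range, 26 + ord('q') − ord('a') = 42

Answer: 63 6 40 48 42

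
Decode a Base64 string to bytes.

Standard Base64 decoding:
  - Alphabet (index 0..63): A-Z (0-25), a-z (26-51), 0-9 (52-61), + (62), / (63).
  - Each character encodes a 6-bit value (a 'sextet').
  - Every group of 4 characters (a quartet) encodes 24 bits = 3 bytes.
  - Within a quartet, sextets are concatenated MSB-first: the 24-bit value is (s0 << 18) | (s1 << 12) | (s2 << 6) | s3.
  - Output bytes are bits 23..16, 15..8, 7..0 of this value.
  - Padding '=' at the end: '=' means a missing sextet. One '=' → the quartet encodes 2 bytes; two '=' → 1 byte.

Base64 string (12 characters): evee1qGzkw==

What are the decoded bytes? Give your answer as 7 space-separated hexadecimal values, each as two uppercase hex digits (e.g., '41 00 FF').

After char 0 ('e'=30): chars_in_quartet=1 acc=0x1E bytes_emitted=0
After char 1 ('v'=47): chars_in_quartet=2 acc=0x7AF bytes_emitted=0
After char 2 ('e'=30): chars_in_quartet=3 acc=0x1EBDE bytes_emitted=0
After char 3 ('e'=30): chars_in_quartet=4 acc=0x7AF79E -> emit 7A F7 9E, reset; bytes_emitted=3
After char 4 ('1'=53): chars_in_quartet=1 acc=0x35 bytes_emitted=3
After char 5 ('q'=42): chars_in_quartet=2 acc=0xD6A bytes_emitted=3
After char 6 ('G'=6): chars_in_quartet=3 acc=0x35A86 bytes_emitted=3
After char 7 ('z'=51): chars_in_quartet=4 acc=0xD6A1B3 -> emit D6 A1 B3, reset; bytes_emitted=6
After char 8 ('k'=36): chars_in_quartet=1 acc=0x24 bytes_emitted=6
After char 9 ('w'=48): chars_in_quartet=2 acc=0x930 bytes_emitted=6
Padding '==': partial quartet acc=0x930 -> emit 93; bytes_emitted=7

Answer: 7A F7 9E D6 A1 B3 93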